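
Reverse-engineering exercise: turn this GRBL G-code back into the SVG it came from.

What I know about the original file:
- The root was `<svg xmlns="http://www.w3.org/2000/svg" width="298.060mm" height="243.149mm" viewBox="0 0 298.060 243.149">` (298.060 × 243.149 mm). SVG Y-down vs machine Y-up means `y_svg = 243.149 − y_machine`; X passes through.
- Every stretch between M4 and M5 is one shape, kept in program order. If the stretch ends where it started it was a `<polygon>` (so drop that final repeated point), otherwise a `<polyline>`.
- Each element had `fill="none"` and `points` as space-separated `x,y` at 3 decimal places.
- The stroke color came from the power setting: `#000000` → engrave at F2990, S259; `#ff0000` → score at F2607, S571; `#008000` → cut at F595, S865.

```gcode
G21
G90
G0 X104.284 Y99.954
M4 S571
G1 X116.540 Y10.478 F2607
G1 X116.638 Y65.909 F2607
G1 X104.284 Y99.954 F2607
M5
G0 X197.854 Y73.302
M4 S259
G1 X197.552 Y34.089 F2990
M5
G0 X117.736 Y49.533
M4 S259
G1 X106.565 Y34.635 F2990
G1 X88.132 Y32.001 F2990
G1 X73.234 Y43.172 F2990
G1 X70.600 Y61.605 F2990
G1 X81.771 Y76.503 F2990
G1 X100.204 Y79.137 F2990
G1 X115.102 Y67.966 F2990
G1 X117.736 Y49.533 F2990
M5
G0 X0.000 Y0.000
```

Machine Y-up, SVG Y-down with viewBox height 243.149, so y_svg = 243.149 − y_machine; X carries over.

Run 1: S571 ⇒ score layer `#ff0000`. The run returns to its start, so emit a `<polygon>` with points (Y-flipped): 104.284,143.195 116.540,232.671 116.638,177.240.

Run 2: power S259 maps to stroke `#000000` (engrave). The run is open, so emit a `<polyline>` with points (Y-flipped): 197.854,169.847 197.552,209.060.

Run 3: S259 ⇒ engrave layer `#000000`. The run returns to its start, so emit a `<polygon>` with points (Y-flipped): 117.736,193.616 106.565,208.514 88.132,211.148 73.234,199.977 70.600,181.544 81.771,166.646 100.204,164.012 115.102,175.183.

<svg xmlns="http://www.w3.org/2000/svg" width="298.060mm" height="243.149mm" viewBox="0 0 298.060 243.149">
  <polygon points="104.284,143.195 116.540,232.671 116.638,177.240" fill="none" stroke="#ff0000"/>
  <polyline points="197.854,169.847 197.552,209.060" fill="none" stroke="#000000"/>
  <polygon points="117.736,193.616 106.565,208.514 88.132,211.148 73.234,199.977 70.600,181.544 81.771,166.646 100.204,164.012 115.102,175.183" fill="none" stroke="#000000"/>
</svg>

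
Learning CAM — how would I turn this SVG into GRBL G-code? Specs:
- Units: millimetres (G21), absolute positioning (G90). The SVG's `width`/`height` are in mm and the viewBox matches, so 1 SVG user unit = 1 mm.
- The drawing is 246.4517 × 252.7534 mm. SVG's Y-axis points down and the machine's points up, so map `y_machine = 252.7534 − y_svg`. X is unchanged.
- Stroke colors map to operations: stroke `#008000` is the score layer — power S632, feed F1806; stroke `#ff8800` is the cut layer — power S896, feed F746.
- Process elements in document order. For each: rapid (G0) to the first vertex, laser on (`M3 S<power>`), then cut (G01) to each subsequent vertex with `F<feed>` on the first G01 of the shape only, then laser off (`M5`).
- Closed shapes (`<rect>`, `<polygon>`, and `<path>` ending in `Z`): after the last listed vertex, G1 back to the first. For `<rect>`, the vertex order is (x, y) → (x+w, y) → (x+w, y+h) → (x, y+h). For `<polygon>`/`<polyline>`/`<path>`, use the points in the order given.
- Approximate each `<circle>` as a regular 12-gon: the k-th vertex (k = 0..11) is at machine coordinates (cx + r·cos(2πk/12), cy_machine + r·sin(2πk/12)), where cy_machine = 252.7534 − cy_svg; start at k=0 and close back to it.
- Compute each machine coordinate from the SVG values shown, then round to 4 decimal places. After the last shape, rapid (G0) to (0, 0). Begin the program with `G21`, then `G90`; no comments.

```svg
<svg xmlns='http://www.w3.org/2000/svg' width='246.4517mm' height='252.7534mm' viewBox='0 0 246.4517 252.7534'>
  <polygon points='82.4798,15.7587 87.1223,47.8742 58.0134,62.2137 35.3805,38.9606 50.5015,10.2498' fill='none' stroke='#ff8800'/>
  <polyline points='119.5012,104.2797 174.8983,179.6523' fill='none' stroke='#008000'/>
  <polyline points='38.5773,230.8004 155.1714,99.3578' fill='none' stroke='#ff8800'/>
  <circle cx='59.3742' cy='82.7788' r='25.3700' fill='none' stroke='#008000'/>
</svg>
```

G21
G90
G0 X82.4798 Y236.9947
M3 S896
G01 X87.1223 Y204.8792 F746
G01 X58.0134 Y190.5397
G01 X35.3805 Y213.7928
G01 X50.5015 Y242.5036
G01 X82.4798 Y236.9947
M5
G0 X119.5012 Y148.4737
M3 S632
G01 X174.8983 Y73.1011 F1806
M5
G0 X38.5773 Y21.9530
M3 S896
G01 X155.1714 Y153.3956 F746
M5
G0 X84.7442 Y169.9746
M3 S632
G01 X81.3453 Y182.6596 F1806
G01 X72.0592 Y191.9457
G01 X59.3742 Y195.3446
G01 X46.6892 Y191.9457
G01 X37.4031 Y182.6596
G01 X34.0042 Y169.9746
G01 X37.4031 Y157.2896
G01 X46.6892 Y148.0035
G01 X59.3742 Y144.6046
G01 X72.0592 Y148.0035
G01 X81.3453 Y157.2896
G01 X84.7442 Y169.9746
M5
G0 X0.0000 Y0.0000

Since the viewBox matches the mm dimensions, user units are millimetres directly. The only transform is the Y-flip y_m = 252.7534 − y_svg.

Shape 1 is a regular polygon drawn with `<polygon>`. Its stroke #ff8800 means cut at S896, F746. After flipping Y the toolpath is (82.4798,236.9947) → (87.1223,204.8792) → (58.0134,190.5397) → (35.3805,213.7928) → (50.5015,242.5036) → (82.4798,236.9947), returning to the start.

Shape 2 is a line segment drawn with `<polyline>`. Its stroke #008000 means score at S632, F1806. After flipping Y the toolpath is (119.5012,148.4737) → (174.8983,73.1011).

Shape 3 is a line segment drawn with `<polyline>`. Its stroke #ff8800 means cut at S896, F746. After flipping Y the toolpath is (38.5773,21.9530) → (155.1714,153.3956).

Shape 4 is a circle drawn with `<circle>`. Its stroke #008000 means score at S632, F1806. After flipping Y the toolpath is (84.7442,169.9746) → (81.3453,182.6596) → (72.0592,191.9457) → (59.3742,195.3446) → (46.6892,191.9457) → (37.4031,182.6596) → (34.0042,169.9746) → (37.4031,157.2896) → (46.6892,148.0035) → (59.3742,144.6046) → (72.0592,148.0035) → (81.3453,157.2896) → (84.7442,169.9746), returning to the start.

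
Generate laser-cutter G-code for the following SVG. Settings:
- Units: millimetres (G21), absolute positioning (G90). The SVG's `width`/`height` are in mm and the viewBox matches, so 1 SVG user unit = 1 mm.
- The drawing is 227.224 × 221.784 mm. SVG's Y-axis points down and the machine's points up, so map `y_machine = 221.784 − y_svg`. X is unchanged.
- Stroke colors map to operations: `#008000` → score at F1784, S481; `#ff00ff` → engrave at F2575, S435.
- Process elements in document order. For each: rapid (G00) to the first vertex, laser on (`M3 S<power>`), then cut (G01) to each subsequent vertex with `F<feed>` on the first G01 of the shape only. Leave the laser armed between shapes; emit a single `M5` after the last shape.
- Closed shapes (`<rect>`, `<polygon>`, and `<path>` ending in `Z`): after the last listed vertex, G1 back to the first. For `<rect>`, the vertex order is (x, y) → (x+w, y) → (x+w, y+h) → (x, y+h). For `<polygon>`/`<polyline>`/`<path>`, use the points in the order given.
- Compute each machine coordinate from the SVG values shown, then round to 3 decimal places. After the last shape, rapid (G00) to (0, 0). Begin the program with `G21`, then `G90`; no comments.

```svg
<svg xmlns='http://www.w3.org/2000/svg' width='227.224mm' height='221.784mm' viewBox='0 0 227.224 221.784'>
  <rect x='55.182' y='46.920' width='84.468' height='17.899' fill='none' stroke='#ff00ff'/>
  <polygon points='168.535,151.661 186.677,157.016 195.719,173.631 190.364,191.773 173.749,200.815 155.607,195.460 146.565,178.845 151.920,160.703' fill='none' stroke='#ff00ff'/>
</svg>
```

viewBox `0 0 227.224 221.784` with mm width/height → 1 unit = 1 mm. Flip: y_m = 221.784 − y_svg.

**Shape 1** — `<rect>` rectangle, stroke `#ff00ff` → engrave (S435, F2575). Machine vertices: (55.182,174.864) → (139.650,174.864) → (139.650,156.965) → (55.182,156.965) → (55.182,174.864). Closed: final G1 returns to the first vertex.

**Shape 2** — `<polygon>` regular polygon, stroke `#ff00ff` → engrave (S435, F2575). Machine vertices: (168.535,70.123) → (186.677,64.768) → (195.719,48.153) → (190.364,30.011) → (173.749,20.969) → (155.607,26.324) → (146.565,42.939) → (151.920,61.081) → (168.535,70.123). Closed: final G1 returns to the first vertex.

G21
G90
G00 X55.182 Y174.864
M3 S435
G01 X139.650 Y174.864 F2575
G01 X139.650 Y156.965
G01 X55.182 Y156.965
G01 X55.182 Y174.864
G00 X168.535 Y70.123
M3 S435
G01 X186.677 Y64.768 F2575
G01 X195.719 Y48.153
G01 X190.364 Y30.011
G01 X173.749 Y20.969
G01 X155.607 Y26.324
G01 X146.565 Y42.939
G01 X151.920 Y61.081
G01 X168.535 Y70.123
M5
G00 X0.000 Y0.000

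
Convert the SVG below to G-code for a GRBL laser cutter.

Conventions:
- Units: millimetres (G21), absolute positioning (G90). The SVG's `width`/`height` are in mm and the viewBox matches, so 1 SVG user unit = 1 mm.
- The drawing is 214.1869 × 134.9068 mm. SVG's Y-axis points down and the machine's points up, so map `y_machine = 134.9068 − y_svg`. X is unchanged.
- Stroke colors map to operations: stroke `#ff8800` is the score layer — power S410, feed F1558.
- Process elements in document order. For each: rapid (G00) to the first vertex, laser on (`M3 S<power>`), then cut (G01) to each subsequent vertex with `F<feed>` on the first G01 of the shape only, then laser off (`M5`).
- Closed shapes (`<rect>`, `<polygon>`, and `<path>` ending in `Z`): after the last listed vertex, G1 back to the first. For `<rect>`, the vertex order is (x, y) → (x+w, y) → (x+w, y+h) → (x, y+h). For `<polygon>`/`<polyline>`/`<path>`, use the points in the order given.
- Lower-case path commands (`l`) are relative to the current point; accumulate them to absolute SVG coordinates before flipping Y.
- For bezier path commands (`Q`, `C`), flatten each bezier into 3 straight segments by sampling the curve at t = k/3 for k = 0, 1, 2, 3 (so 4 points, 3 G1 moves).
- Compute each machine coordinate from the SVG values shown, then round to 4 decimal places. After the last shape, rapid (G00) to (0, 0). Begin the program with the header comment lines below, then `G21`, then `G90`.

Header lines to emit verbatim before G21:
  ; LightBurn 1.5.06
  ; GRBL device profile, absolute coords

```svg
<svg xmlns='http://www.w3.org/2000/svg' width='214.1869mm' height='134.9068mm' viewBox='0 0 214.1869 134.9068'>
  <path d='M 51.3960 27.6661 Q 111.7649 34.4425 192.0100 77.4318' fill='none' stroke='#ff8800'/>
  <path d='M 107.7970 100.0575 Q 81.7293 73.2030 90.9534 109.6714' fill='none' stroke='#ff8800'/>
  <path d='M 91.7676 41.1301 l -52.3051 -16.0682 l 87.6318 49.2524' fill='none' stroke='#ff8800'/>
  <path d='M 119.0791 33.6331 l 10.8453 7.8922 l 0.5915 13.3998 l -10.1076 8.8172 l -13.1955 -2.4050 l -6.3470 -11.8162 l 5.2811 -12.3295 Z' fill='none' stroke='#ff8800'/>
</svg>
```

; LightBurn 1.5.06
; GRBL device profile, absolute coords
G21
G90
G00 X51.3960 Y107.2407
M3 S410
G01 X93.8504 Y98.6994 F1558
G01 X140.7217 Y82.1109
G01 X192.0100 Y57.4750
M5
G00 X107.7970 Y34.8493
M3 S410
G01 X94.3398 Y45.7164 F1558
G01 X88.7253 Y42.5118
G01 X90.9534 Y25.2354
M5
G00 X91.7676 Y93.7767
M3 S410
G01 X39.4625 Y109.8449 F1558
G01 X127.0943 Y60.5925
M5
G00 X119.0791 Y101.2737
M3 S410
G01 X129.9244 Y93.3815 F1558
G01 X130.5159 Y79.9817
G01 X120.4083 Y71.1645
G01 X107.2128 Y73.5695
G01 X100.8658 Y85.3857
G01 X106.1469 Y97.7152
G01 X119.0791 Y101.2737
M5
G00 X0.0000 Y0.0000

Since the viewBox matches the mm dimensions, user units are millimetres directly. The only transform is the Y-flip y_m = 134.9068 − y_svg.

Shape 1 is a quadratic bezier drawn with `<path>`. Its stroke #ff8800 means score at S410, F1558. After flipping Y the toolpath is (51.3960,107.2407) → (93.8504,98.6994) → (140.7217,82.1109) → (192.0100,57.4750).

Shape 2 is a quadratic bezier drawn with `<path>`. Its stroke #ff8800 means score at S410, F1558. After flipping Y the toolpath is (107.7970,34.8493) → (94.3398,45.7164) → (88.7253,42.5118) → (90.9534,25.2354).

Shape 3 is a open polyline drawn with `<path>`. Its stroke #ff8800 means score at S410, F1558. After flipping Y the toolpath is (91.7676,93.7767) → (39.4625,109.8449) → (127.0943,60.5925).

Shape 4 is a regular polygon drawn with `<path>`. Its stroke #ff8800 means score at S410, F1558. After flipping Y the toolpath is (119.0791,101.2737) → (129.9244,93.3815) → (130.5159,79.9817) → (120.4083,71.1645) → (107.2128,73.5695) → (100.8658,85.3857) → (106.1469,97.7152) → (119.0791,101.2737), returning to the start.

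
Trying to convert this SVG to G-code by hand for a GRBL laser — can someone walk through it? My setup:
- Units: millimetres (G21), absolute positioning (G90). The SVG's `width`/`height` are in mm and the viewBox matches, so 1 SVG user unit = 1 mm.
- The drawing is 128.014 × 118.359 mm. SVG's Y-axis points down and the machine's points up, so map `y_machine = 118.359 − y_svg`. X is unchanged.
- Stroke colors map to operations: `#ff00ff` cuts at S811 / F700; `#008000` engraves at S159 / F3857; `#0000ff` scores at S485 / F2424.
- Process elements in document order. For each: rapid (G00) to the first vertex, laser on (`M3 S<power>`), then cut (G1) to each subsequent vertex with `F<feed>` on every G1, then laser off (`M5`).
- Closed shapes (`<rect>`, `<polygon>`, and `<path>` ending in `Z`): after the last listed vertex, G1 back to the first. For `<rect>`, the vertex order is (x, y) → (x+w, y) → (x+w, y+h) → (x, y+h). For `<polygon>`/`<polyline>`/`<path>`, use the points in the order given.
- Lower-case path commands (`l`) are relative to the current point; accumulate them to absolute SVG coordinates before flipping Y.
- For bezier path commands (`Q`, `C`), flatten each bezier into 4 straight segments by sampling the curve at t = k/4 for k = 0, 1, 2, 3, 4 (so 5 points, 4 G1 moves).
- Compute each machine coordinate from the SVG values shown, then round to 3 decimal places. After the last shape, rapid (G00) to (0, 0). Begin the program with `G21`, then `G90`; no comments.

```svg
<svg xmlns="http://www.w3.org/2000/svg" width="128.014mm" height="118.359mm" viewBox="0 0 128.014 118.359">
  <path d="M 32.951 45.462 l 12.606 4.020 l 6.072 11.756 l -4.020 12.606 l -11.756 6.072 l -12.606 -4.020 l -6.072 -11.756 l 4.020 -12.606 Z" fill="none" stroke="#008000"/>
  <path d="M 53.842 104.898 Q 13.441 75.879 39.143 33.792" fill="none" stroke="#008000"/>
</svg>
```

G21
G90
G00 X32.951 Y72.897
M3 S159
G1 X45.557 Y68.877 F3857
G1 X51.629 Y57.121 F3857
G1 X47.609 Y44.515 F3857
G1 X35.853 Y38.443 F3857
G1 X23.247 Y42.463 F3857
G1 X17.175 Y54.219 F3857
G1 X21.195 Y66.825 F3857
G1 X32.951 Y72.897 F3857
M5
G00 X53.842 Y13.461
M3 S159
G1 X37.773 Y28.787 F3857
G1 X29.967 Y45.747 F3857
G1 X30.423 Y64.340 F3857
G1 X39.143 Y84.567 F3857
M5
G00 X0.000 Y0.000

Since the viewBox matches the mm dimensions, user units are millimetres directly. The only transform is the Y-flip y_m = 118.359 − y_svg.

Shape 1 is a regular polygon drawn with `<path>`. Its stroke #008000 means engrave at S159, F3857. After flipping Y the toolpath is (32.951,72.897) → (45.557,68.877) → (51.629,57.121) → (47.609,44.515) → (35.853,38.443) → (23.247,42.463) → (17.175,54.219) → (21.195,66.825) → (32.951,72.897), returning to the start.

Shape 2 is a quadratic bezier drawn with `<path>`. Its stroke #008000 means engrave at S159, F3857. After flipping Y the toolpath is (53.842,13.461) → (37.773,28.787) → (29.967,45.747) → (30.423,64.340) → (39.143,84.567).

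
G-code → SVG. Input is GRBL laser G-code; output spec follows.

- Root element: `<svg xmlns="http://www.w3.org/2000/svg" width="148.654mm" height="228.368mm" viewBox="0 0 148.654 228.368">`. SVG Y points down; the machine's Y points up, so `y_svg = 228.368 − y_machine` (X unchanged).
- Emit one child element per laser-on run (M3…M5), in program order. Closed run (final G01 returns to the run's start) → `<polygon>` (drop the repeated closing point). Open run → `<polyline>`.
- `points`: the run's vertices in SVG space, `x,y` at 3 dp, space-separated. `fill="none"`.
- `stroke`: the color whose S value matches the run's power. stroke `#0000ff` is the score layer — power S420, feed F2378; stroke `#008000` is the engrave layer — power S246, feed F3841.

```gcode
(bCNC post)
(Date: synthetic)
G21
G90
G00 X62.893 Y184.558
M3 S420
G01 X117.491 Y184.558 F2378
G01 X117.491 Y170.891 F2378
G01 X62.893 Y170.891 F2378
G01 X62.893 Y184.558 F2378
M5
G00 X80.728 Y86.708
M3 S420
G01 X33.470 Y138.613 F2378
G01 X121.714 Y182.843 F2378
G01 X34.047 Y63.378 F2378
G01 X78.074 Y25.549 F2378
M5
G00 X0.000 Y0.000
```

Each laser-on run becomes one SVG element. Flip Y back into SVG space with y_svg = 228.368 − y_machine. Every run uses S420, so all elements get stroke `#0000ff` (score).

Run 1: The run returns to its start, so emit a `<polygon>` with points (Y-flipped): 62.893,43.810 117.491,43.810 117.491,57.477 62.893,57.477.

Run 2: The run is open, so emit a `<polyline>` with points (Y-flipped): 80.728,141.660 33.470,89.755 121.714,45.525 34.047,164.990 78.074,202.819.

<svg xmlns="http://www.w3.org/2000/svg" width="148.654mm" height="228.368mm" viewBox="0 0 148.654 228.368">
  <polygon points="62.893,43.810 117.491,43.810 117.491,57.477 62.893,57.477" fill="none" stroke="#0000ff"/>
  <polyline points="80.728,141.660 33.470,89.755 121.714,45.525 34.047,164.990 78.074,202.819" fill="none" stroke="#0000ff"/>
</svg>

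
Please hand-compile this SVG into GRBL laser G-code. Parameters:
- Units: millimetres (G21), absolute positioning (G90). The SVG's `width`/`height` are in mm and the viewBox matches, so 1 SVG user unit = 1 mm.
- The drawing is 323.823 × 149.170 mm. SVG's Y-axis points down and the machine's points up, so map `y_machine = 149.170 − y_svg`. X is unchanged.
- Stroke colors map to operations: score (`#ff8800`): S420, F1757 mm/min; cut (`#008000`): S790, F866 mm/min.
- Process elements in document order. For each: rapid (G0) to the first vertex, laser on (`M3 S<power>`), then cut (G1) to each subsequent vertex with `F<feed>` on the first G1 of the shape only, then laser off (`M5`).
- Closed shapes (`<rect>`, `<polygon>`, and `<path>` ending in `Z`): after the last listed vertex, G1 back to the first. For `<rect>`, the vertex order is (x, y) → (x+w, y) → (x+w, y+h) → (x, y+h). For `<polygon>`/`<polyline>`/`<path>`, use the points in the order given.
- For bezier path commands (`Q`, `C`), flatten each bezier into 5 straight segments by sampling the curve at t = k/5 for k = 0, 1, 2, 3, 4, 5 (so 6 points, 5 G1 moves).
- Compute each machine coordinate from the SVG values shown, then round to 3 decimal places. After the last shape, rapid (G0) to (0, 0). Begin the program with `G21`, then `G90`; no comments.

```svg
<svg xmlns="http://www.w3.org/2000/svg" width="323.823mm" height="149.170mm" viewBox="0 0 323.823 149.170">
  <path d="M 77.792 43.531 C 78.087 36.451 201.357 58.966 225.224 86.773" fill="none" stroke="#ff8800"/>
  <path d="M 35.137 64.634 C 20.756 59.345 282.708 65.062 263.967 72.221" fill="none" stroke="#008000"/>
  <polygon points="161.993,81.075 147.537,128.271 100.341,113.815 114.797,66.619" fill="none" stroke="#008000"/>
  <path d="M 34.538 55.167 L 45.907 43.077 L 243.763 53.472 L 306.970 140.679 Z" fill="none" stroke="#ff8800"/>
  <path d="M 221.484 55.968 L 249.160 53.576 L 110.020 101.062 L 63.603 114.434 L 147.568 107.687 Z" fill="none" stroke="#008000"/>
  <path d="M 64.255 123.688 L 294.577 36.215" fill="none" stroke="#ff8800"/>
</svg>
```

G21
G90
G0 X77.792 Y105.639
M3 S420
G1 X90.947 Y106.530 F1757
G1 X122.942 Y101.485
G1 X163.102 Y91.670
G1 X200.754 Y78.252
G1 X225.224 Y62.397
M5
G0 X35.137 Y84.536
M3 S790
G1 X55.212 Y86.465 F866
G1 X114.870 Y86.212
G1 X187.373 Y84.236
G1 X245.985 Y80.995
G1 X263.967 Y76.949
M5
G0 X161.993 Y68.095
M3 S790
G1 X147.537 Y20.899 F866
G1 X100.341 Y35.355
G1 X114.797 Y82.551
G1 X161.993 Y68.095
M5
G0 X34.538 Y94.003
M3 S420
G1 X45.907 Y106.093 F1757
G1 X243.763 Y95.698
G1 X306.970 Y8.491
G1 X34.538 Y94.003
M5
G0 X221.484 Y93.202
M3 S790
G1 X249.160 Y95.594 F866
G1 X110.020 Y48.108
G1 X63.603 Y34.736
G1 X147.568 Y41.483
G1 X221.484 Y93.202
M5
G0 X64.255 Y25.482
M3 S420
G1 X294.577 Y112.955 F1757
M5
G0 X0.000 Y0.000

viewBox `0 0 323.823 149.170` with mm width/height → 1 unit = 1 mm. Flip: y_m = 149.170 − y_svg.

**Shape 1** — `<path>` cubic bezier, stroke `#ff8800` → score (S420, F1757). Control points (SVG): P0=(77.792,43.531), P1=(78.087,36.451), P2=(201.357,58.966), P3=(225.224,86.773); sampled at t=k/5. Machine vertices: (77.792,105.639) → (90.947,106.530) → (122.942,101.485) → (163.102,91.670) → (200.754,78.252) → (225.224,62.397). Open path.

**Shape 2** — `<path>` cubic bezier, stroke `#008000` → cut (S790, F866). Control points (SVG): P0=(35.137,64.634), P1=(20.756,59.345), P2=(282.708,65.062), P3=(263.967,72.221); sampled at t=k/5. Machine vertices: (35.137,84.536) → (55.212,86.465) → (114.870,86.212) → (187.373,84.236) → (245.985,80.995) → (263.967,76.949). Open path.

**Shape 3** — `<polygon>` regular polygon, stroke `#008000` → cut (S790, F866). Machine vertices: (161.993,68.095) → (147.537,20.899) → (100.341,35.355) → (114.797,82.551) → (161.993,68.095). Closed: final G1 returns to the first vertex.

**Shape 4** — `<path>` closed polygon, stroke `#ff8800` → score (S420, F1757). Machine vertices: (34.538,94.003) → (45.907,106.093) → (243.763,95.698) → (306.970,8.491) → (34.538,94.003). Closed: final G1 returns to the first vertex.

**Shape 5** — `<path>` closed polygon, stroke `#008000` → cut (S790, F866). Machine vertices: (221.484,93.202) → (249.160,95.594) → (110.020,48.108) → (63.603,34.736) → (147.568,41.483) → (221.484,93.202). Closed: final G1 returns to the first vertex.

**Shape 6** — `<path>` line segment, stroke `#ff8800` → score (S420, F1757). Machine vertices: (64.255,25.482) → (294.577,112.955). Open path.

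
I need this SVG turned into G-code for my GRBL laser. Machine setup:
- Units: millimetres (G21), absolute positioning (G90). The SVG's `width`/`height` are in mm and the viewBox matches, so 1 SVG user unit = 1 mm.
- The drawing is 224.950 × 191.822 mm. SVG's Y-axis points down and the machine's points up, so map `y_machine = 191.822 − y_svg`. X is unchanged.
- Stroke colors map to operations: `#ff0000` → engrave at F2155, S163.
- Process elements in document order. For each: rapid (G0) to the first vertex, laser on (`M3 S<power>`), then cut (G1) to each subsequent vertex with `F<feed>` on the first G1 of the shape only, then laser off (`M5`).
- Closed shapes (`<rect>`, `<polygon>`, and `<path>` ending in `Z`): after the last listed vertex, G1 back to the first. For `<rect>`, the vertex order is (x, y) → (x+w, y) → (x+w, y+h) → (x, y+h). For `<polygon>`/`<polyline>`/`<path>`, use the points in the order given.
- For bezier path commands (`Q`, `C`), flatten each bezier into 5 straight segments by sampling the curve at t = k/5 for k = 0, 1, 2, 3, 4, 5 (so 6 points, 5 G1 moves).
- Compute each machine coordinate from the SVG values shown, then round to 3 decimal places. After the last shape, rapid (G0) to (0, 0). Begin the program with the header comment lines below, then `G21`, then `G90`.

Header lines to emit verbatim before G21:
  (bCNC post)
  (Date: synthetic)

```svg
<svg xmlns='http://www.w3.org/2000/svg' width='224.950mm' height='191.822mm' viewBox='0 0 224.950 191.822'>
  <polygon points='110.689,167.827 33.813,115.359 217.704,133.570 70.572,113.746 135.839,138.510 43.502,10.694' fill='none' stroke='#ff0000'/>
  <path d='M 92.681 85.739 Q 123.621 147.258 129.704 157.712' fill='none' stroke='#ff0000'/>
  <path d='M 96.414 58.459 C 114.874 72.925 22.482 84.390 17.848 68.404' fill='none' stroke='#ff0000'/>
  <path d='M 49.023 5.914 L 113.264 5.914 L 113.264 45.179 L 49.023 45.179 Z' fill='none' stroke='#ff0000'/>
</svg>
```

Since the viewBox matches the mm dimensions, user units are millimetres directly. The only transform is the Y-flip y_m = 191.822 − y_svg.

Shape 1 is a closed polygon drawn with `<polygon>`. Its stroke #ff0000 means engrave at S163, F2155. After flipping Y the toolpath is (110.689,23.995) → (33.813,76.463) → (217.704,58.252) → (70.572,78.076) → (135.839,53.312) → (43.502,181.128) → (110.689,23.995), returning to the start.

Shape 2 is a quadratic bezier drawn with `<path>`. Its stroke #ff0000 means engrave at S163, F2155. After flipping Y the toolpath is (92.681,106.083) → (104.063,83.518) → (113.456,65.038) → (120.860,50.644) → (126.277,40.334) → (129.704,34.110).

Shape 3 is a cubic bezier drawn with `<path>`. Its stroke #ff0000 means engrave at S163, F2155. After flipping Y the toolpath is (96.414,133.363) → (95.777,125.239) → (78.068,119.009) → (52.822,115.846) → (29.570,116.925) → (17.848,123.418).

Shape 4 is a rectangle drawn with `<path>`. Its stroke #ff0000 means engrave at S163, F2155. After flipping Y the toolpath is (49.023,185.908) → (113.264,185.908) → (113.264,146.643) → (49.023,146.643) → (49.023,185.908), returning to the start.

(bCNC post)
(Date: synthetic)
G21
G90
G0 X110.689 Y23.995
M3 S163
G1 X33.813 Y76.463 F2155
G1 X217.704 Y58.252
G1 X70.572 Y78.076
G1 X135.839 Y53.312
G1 X43.502 Y181.128
G1 X110.689 Y23.995
M5
G0 X92.681 Y106.083
M3 S163
G1 X104.063 Y83.518 F2155
G1 X113.456 Y65.038
G1 X120.860 Y50.644
G1 X126.277 Y40.334
G1 X129.704 Y34.110
M5
G0 X96.414 Y133.363
M3 S163
G1 X95.777 Y125.239 F2155
G1 X78.068 Y119.009
G1 X52.822 Y115.846
G1 X29.570 Y116.925
G1 X17.848 Y123.418
M5
G0 X49.023 Y185.908
M3 S163
G1 X113.264 Y185.908 F2155
G1 X113.264 Y146.643
G1 X49.023 Y146.643
G1 X49.023 Y185.908
M5
G0 X0.000 Y0.000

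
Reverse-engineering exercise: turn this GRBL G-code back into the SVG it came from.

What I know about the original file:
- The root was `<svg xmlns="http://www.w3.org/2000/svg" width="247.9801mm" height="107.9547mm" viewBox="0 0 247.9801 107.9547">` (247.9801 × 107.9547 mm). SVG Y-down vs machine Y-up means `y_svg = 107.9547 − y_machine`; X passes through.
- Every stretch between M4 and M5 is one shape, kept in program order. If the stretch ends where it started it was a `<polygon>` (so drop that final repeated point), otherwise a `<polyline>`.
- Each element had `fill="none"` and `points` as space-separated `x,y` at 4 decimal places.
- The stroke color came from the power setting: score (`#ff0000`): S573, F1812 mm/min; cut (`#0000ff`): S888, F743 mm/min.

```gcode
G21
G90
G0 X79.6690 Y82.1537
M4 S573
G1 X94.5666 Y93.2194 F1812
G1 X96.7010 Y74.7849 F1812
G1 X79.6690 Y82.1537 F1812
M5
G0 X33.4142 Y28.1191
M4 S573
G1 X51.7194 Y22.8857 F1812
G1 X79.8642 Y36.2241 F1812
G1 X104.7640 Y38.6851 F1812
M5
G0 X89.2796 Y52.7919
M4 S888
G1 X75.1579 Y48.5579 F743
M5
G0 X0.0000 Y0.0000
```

<svg xmlns="http://www.w3.org/2000/svg" width="247.9801mm" height="107.9547mm" viewBox="0 0 247.9801 107.9547">
  <polygon points="79.6690,25.8010 94.5666,14.7353 96.7010,33.1698" fill="none" stroke="#ff0000"/>
  <polyline points="33.4142,79.8356 51.7194,85.0690 79.8642,71.7306 104.7640,69.2696" fill="none" stroke="#ff0000"/>
  <polyline points="89.2796,55.1628 75.1579,59.3968" fill="none" stroke="#0000ff"/>
</svg>

Each laser-on run becomes one SVG element. Flip Y back into SVG space with y_svg = 107.9547 − y_machine.

Run 1: power S573 maps to stroke `#ff0000` (score). The run returns to its start, so emit a `<polygon>` with points (Y-flipped): 79.6690,25.8010 94.5666,14.7353 96.7010,33.1698.

Run 2: S573 ⇒ score layer `#ff0000`. The run is open, so emit a `<polyline>` with points (Y-flipped): 33.4142,79.8356 51.7194,85.0690 79.8642,71.7306 104.7640,69.2696.

Run 3: S888 ⇒ cut layer `#0000ff`. The run is open, so emit a `<polyline>` with points (Y-flipped): 89.2796,55.1628 75.1579,59.3968.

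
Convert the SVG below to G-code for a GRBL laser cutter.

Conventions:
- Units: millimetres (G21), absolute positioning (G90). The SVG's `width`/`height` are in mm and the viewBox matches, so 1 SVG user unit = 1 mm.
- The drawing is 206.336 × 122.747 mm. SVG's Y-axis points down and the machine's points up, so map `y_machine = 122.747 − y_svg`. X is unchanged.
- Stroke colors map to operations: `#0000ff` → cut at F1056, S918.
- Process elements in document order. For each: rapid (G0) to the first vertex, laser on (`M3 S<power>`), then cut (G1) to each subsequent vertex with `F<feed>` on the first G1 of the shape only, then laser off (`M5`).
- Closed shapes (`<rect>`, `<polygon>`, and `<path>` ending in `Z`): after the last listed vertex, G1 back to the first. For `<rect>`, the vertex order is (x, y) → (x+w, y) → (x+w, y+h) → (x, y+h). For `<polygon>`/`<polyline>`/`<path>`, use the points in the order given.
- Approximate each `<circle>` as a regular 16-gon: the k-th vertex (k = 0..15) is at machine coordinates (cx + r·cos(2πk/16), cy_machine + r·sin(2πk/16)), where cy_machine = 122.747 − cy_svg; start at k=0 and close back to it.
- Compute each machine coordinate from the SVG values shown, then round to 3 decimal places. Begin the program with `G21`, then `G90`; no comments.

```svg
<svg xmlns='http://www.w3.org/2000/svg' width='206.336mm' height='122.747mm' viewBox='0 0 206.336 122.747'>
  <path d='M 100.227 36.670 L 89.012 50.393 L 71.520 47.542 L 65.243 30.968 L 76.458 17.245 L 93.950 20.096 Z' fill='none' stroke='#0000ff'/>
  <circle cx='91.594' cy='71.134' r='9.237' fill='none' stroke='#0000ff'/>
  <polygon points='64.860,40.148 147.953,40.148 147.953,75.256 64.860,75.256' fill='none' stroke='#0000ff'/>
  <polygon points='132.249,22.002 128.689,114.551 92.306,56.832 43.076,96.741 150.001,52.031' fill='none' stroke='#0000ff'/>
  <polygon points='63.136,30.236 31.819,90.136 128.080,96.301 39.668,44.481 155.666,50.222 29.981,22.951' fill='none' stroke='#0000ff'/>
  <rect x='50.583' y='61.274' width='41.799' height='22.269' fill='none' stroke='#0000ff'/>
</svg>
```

Since the viewBox matches the mm dimensions, user units are millimetres directly. The only transform is the Y-flip y_m = 122.747 − y_svg.

Shape 1 is a regular polygon drawn with `<path>`. Its stroke #0000ff means cut at S918, F1056. After flipping Y the toolpath is (100.227,86.077) → (89.012,72.354) → (71.520,75.205) → (65.243,91.779) → (76.458,105.502) → (93.950,102.651) → (100.227,86.077), returning to the start.

Shape 2 is a circle drawn with `<circle>`. Its stroke #0000ff means cut at S918, F1056. After flipping Y the toolpath is (100.831,51.613) → (100.128,55.148) → (98.126,58.145) → (95.129,60.147) → (91.594,60.850) → (88.059,60.147) → (85.062,58.145) → (83.060,55.148) → (82.357,51.613) → (83.060,48.078) → (85.062,45.081) → (88.059,43.079) → (91.594,42.376) → (95.129,43.079) → (98.126,45.081) → (100.128,48.078) → (100.831,51.613), returning to the start.

Shape 3 is a rectangle drawn with `<polygon>`. Its stroke #0000ff means cut at S918, F1056. After flipping Y the toolpath is (64.860,82.599) → (147.953,82.599) → (147.953,47.491) → (64.860,47.491) → (64.860,82.599), returning to the start.

Shape 4 is a closed polygon drawn with `<polygon>`. Its stroke #0000ff means cut at S918, F1056. After flipping Y the toolpath is (132.249,100.745) → (128.689,8.196) → (92.306,65.915) → (43.076,26.006) → (150.001,70.716) → (132.249,100.745), returning to the start.

Shape 5 is a closed polygon drawn with `<polygon>`. Its stroke #0000ff means cut at S918, F1056. After flipping Y the toolpath is (63.136,92.511) → (31.819,32.611) → (128.080,26.446) → (39.668,78.266) → (155.666,72.525) → (29.981,99.796) → (63.136,92.511), returning to the start.

Shape 6 is a rectangle drawn with `<rect>`. Its stroke #0000ff means cut at S918, F1056. After flipping Y the toolpath is (50.583,61.473) → (92.382,61.473) → (92.382,39.204) → (50.583,39.204) → (50.583,61.473), returning to the start.

G21
G90
G0 X100.227 Y86.077
M3 S918
G1 X89.012 Y72.354 F1056
G1 X71.520 Y75.205
G1 X65.243 Y91.779
G1 X76.458 Y105.502
G1 X93.950 Y102.651
G1 X100.227 Y86.077
M5
G0 X100.831 Y51.613
M3 S918
G1 X100.128 Y55.148 F1056
G1 X98.126 Y58.145
G1 X95.129 Y60.147
G1 X91.594 Y60.850
G1 X88.059 Y60.147
G1 X85.062 Y58.145
G1 X83.060 Y55.148
G1 X82.357 Y51.613
G1 X83.060 Y48.078
G1 X85.062 Y45.081
G1 X88.059 Y43.079
G1 X91.594 Y42.376
G1 X95.129 Y43.079
G1 X98.126 Y45.081
G1 X100.128 Y48.078
G1 X100.831 Y51.613
M5
G0 X64.860 Y82.599
M3 S918
G1 X147.953 Y82.599 F1056
G1 X147.953 Y47.491
G1 X64.860 Y47.491
G1 X64.860 Y82.599
M5
G0 X132.249 Y100.745
M3 S918
G1 X128.689 Y8.196 F1056
G1 X92.306 Y65.915
G1 X43.076 Y26.006
G1 X150.001 Y70.716
G1 X132.249 Y100.745
M5
G0 X63.136 Y92.511
M3 S918
G1 X31.819 Y32.611 F1056
G1 X128.080 Y26.446
G1 X39.668 Y78.266
G1 X155.666 Y72.525
G1 X29.981 Y99.796
G1 X63.136 Y92.511
M5
G0 X50.583 Y61.473
M3 S918
G1 X92.382 Y61.473 F1056
G1 X92.382 Y39.204
G1 X50.583 Y39.204
G1 X50.583 Y61.473
M5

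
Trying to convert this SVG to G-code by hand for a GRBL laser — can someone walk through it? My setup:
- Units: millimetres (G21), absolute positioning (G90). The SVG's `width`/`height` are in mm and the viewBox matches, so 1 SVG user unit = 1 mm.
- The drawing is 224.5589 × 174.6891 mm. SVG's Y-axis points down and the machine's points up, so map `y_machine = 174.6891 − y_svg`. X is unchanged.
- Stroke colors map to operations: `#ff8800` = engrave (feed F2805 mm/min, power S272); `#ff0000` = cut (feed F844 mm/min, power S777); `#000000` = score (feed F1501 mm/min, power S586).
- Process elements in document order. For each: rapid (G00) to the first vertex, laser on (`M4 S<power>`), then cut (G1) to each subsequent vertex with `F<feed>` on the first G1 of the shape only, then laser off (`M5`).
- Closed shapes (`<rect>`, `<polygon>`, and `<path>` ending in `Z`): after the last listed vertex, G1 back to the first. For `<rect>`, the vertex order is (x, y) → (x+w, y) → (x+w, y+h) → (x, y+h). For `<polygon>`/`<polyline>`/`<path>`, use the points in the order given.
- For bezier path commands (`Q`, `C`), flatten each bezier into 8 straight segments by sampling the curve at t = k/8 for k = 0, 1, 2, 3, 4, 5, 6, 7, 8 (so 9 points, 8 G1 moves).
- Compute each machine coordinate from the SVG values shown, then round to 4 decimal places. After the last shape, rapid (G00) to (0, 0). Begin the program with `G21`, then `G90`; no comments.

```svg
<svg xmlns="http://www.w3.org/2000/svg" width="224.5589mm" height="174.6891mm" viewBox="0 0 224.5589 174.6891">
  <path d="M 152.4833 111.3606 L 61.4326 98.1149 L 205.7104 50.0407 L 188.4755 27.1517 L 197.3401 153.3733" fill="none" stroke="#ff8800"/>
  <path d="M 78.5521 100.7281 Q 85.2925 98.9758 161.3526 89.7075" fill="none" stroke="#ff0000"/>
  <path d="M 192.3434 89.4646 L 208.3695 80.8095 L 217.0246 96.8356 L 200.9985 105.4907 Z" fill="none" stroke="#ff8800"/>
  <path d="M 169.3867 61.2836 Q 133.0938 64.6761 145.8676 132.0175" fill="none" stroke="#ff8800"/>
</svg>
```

1 u = 1 mm; y_m = 174.6891 − y.

[1] `<path>` open polyline, #ff8800→engrave S272 F2805: (152.4833,63.3285) → (61.4326,76.5742) → (205.7104,124.6484) → (188.4755,147.5374) → (197.3401,21.3158)

[2] `<path>` quadratic bezier, #ff0000→cut S777 F844: (78.5521,73.9610) → (81.3203,74.5165) → (86.2548,75.3069) → (93.3555,76.3322) → (102.6224,77.5923) → (114.0556,79.0873) → (127.6550,80.8172) → (143.4207,82.7820) → (161.3526,84.9816)

[3] `<path>` regular polygon, #ff8800→engrave S272 F2805: (192.3434,85.2245) → (208.3695,93.8796) → (217.0246,77.8535) → (200.9985,69.1984) → (192.3434,85.2245) (closed)

[4] `<path>` quadratic bezier, #ff8800→engrave S272 F2805: (169.3867,113.4055) → (161.0801,111.5582) → (154.3069,107.7124) → (149.0670,101.8683) → (145.3605,94.0258) → (143.1873,84.1848) → (142.5474,72.3455) → (143.4408,58.5077) → (145.8676,42.6716)

G21
G90
G00 X152.4833 Y63.3285
M4 S272
G1 X61.4326 Y76.5742 F2805
G1 X205.7104 Y124.6484
G1 X188.4755 Y147.5374
G1 X197.3401 Y21.3158
M5
G00 X78.5521 Y73.9610
M4 S777
G1 X81.3203 Y74.5165 F844
G1 X86.2548 Y75.3069
G1 X93.3555 Y76.3322
G1 X102.6224 Y77.5923
G1 X114.0556 Y79.0873
G1 X127.6550 Y80.8172
G1 X143.4207 Y82.7820
G1 X161.3526 Y84.9816
M5
G00 X192.3434 Y85.2245
M4 S272
G1 X208.3695 Y93.8796 F2805
G1 X217.0246 Y77.8535
G1 X200.9985 Y69.1984
G1 X192.3434 Y85.2245
M5
G00 X169.3867 Y113.4055
M4 S272
G1 X161.0801 Y111.5582 F2805
G1 X154.3069 Y107.7124
G1 X149.0670 Y101.8683
G1 X145.3605 Y94.0258
G1 X143.1873 Y84.1848
G1 X142.5474 Y72.3455
G1 X143.4408 Y58.5077
G1 X145.8676 Y42.6716
M5
G00 X0.0000 Y0.0000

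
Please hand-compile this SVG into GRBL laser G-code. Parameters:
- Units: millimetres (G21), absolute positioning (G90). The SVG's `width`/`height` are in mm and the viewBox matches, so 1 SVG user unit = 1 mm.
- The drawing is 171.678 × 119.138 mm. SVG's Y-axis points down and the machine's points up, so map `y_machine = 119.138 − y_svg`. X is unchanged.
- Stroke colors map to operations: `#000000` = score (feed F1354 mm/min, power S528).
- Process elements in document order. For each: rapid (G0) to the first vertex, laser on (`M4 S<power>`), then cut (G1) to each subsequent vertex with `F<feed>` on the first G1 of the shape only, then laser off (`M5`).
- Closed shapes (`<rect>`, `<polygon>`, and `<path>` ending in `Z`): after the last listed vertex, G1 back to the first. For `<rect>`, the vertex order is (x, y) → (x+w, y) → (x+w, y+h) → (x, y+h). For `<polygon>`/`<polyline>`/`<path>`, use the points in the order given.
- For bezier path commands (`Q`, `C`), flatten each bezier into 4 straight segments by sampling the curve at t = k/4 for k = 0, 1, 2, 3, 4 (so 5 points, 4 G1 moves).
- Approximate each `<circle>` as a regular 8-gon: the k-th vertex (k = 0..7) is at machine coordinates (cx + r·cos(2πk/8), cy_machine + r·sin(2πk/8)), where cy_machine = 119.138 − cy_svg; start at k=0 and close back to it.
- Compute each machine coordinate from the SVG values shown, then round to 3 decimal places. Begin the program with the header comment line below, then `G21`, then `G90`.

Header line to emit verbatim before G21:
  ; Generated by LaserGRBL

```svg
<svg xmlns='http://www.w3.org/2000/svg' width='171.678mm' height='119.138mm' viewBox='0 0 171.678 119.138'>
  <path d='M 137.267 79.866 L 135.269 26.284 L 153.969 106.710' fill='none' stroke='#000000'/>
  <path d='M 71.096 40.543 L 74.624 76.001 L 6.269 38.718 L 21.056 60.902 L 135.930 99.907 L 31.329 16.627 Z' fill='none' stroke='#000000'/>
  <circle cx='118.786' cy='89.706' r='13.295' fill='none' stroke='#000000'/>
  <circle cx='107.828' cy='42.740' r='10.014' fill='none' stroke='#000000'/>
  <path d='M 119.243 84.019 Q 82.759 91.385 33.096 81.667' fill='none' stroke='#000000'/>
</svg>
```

viewBox `0 0 171.678 119.138` with mm width/height → 1 unit = 1 mm. Flip: y_m = 119.138 − y_svg.

**Shape 1** — `<path>` open polyline, stroke `#000000` → score (S528, F1354). Machine vertices: (137.267,39.272) → (135.269,92.854) → (153.969,12.428). Open path.

**Shape 2** — `<path>` closed polygon, stroke `#000000` → score (S528, F1354). Machine vertices: (71.096,78.595) → (74.624,43.137) → (6.269,80.420) → (21.056,58.236) → (135.930,19.231) → (31.329,102.511) → (71.096,78.595). Closed: final G1 returns to the first vertex.

**Shape 3** — `<circle>` circle, stroke `#000000` → score (S528, F1354). Machine vertices: (132.081,29.432) → (128.187,38.833) → (118.786,42.727) → (109.385,38.833) → (105.491,29.432) → (109.385,20.031) → (118.786,16.137) → (128.187,20.031) → (132.081,29.432). Closed: final G1 returns to the first vertex.

**Shape 4** — `<circle>` circle, stroke `#000000` → score (S528, F1354). Machine vertices: (117.842,76.398) → (114.909,83.479) → (107.828,86.412) → (100.747,83.479) → (97.814,76.398) → (100.747,69.317) → (107.828,66.384) → (114.909,69.317) → (117.842,76.398). Closed: final G1 returns to the first vertex.

**Shape 5** — `<path>` quadratic bezier, stroke `#000000` → score (S528, F1354). Control points (SVG): P0=(119.243,84.019), P1=(82.759,91.385), P2=(33.096,81.667); sampled at t=k/4. Machine vertices: (119.243,35.119) → (100.177,32.504) → (79.464,32.024) → (57.104,33.680) → (33.096,37.471). Open path.

; Generated by LaserGRBL
G21
G90
G0 X137.267 Y39.272
M4 S528
G1 X135.269 Y92.854 F1354
G1 X153.969 Y12.428
M5
G0 X71.096 Y78.595
M4 S528
G1 X74.624 Y43.137 F1354
G1 X6.269 Y80.420
G1 X21.056 Y58.236
G1 X135.930 Y19.231
G1 X31.329 Y102.511
G1 X71.096 Y78.595
M5
G0 X132.081 Y29.432
M4 S528
G1 X128.187 Y38.833 F1354
G1 X118.786 Y42.727
G1 X109.385 Y38.833
G1 X105.491 Y29.432
G1 X109.385 Y20.031
G1 X118.786 Y16.137
G1 X128.187 Y20.031
G1 X132.081 Y29.432
M5
G0 X117.842 Y76.398
M4 S528
G1 X114.909 Y83.479 F1354
G1 X107.828 Y86.412
G1 X100.747 Y83.479
G1 X97.814 Y76.398
G1 X100.747 Y69.317
G1 X107.828 Y66.384
G1 X114.909 Y69.317
G1 X117.842 Y76.398
M5
G0 X119.243 Y35.119
M4 S528
G1 X100.177 Y32.504 F1354
G1 X79.464 Y32.024
G1 X57.104 Y33.680
G1 X33.096 Y37.471
M5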